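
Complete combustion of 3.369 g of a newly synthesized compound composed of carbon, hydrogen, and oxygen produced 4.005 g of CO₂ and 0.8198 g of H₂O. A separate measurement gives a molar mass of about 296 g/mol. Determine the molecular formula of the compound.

C8H8O12

mol C = 4.005 g CO₂ ÷ 44.009 g/mol = 0.091004 mol
mol H = 2 × 0.8198 g H₂O ÷ 18.015 g/mol = 0.091013 mol
mass O = 3.369 − (1.0931 + 0.091741) = 2.1842 g → mol O = 2.1842 ÷ 15.999 = 0.13652 mol
Divide by the smallest (0.091004 mol): C 1.000, H 1.000, O 1.500
Multiplying each by 2 gives whole numbers: C 2.00, H 2.00, O 3.00
Empirical formula: C2H2O3
Empirical-formula mass = 74.03 g/mol; 296 ÷ 74.03 ≈ 4, so the molecular formula is C8H8O12.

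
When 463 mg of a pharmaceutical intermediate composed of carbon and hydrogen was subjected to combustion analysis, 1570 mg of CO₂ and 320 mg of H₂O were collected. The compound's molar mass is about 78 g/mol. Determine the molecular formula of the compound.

mol C = 1.57 g CO₂ ÷ 44.009 g/mol = 0.03567 mol
mol H = 2 × 0.320 g H₂O ÷ 18.015 g/mol = 0.03553 mol
Divide by the smallest (0.03553 mol): C 1.004, H 1.000
Empirical formula: CH
Empirical-formula mass = 13.02 g/mol; 78 ÷ 13.02 ≈ 6, so the molecular formula is C6H6.

C6H6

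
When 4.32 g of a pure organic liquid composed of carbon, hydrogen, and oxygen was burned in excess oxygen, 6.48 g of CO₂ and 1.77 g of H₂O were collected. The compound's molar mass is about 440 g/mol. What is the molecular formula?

mol C = 6.48 g CO₂ ÷ 44.009 g/mol = 0.1472 mol
mol H = 2 × 1.77 g H₂O ÷ 18.015 g/mol = 0.1965 mol
mass O = 4.32 − (1.769 + 0.1981) = 2.353 g → mol O = 2.353 ÷ 15.999 = 0.1471 mol
Divide by the smallest (0.1471 mol): C 1.001, H 1.336, O 1.000
Multiplying each by 3 gives whole numbers: C 3.00, H 4.01, O 3.00
Empirical formula: C3H4O3
Empirical-formula mass = 88.06 g/mol; 440 ÷ 88.06 ≈ 5, so the molecular formula is C15H20O15.

C15H20O15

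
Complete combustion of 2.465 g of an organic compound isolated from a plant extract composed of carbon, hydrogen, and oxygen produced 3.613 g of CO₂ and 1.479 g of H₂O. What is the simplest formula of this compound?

CH2O

mol C = 3.613 g CO₂ ÷ 44.009 g/mol = 0.082097 mol
mol H = 2 × 1.479 g H₂O ÷ 18.015 g/mol = 0.16420 mol
mass O = 2.465 − (0.98607 + 0.16551) = 1.3134 g → mol O = 1.3134 ÷ 15.999 = 0.082094 mol
Divide by the smallest (0.082094 mol): C 1.000, H 2.000, O 1.000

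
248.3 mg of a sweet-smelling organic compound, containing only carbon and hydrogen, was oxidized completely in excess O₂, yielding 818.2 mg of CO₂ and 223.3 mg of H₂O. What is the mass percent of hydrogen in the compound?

10.06%

mol C = 0.8182 g CO₂ ÷ 44.009 g/mol = 0.018592 mol
mol H = 2 × 0.2233 g H₂O ÷ 18.015 g/mol = 0.024790 mol
mass % H = 0.024989 g ÷ 0.2483 g × 100%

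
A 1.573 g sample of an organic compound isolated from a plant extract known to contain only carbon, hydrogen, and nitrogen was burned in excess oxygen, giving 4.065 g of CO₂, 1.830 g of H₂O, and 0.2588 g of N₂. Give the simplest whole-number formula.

mol C = 4.065 g CO₂ ÷ 44.009 g/mol = 0.092367 mol
mol H = 2 × 1.830 g H₂O ÷ 18.015 g/mol = 0.20316 mol
mol N = 2 × 0.2588 g N₂ ÷ 28.014 g/mol = 0.018476 mol
Divide by the smallest (0.018476 mol): C 4.999, H 10.996, N 1.000

C5H11N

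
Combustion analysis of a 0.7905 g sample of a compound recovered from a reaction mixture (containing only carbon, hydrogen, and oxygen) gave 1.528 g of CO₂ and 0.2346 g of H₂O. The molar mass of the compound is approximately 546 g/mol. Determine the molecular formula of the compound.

C24H18O15

mol C = 1.528 g CO₂ ÷ 44.009 g/mol = 0.034720 mol
mol H = 2 × 0.2346 g H₂O ÷ 18.015 g/mol = 0.026045 mol
mass O = 0.7905 − (0.41702 + 0.026253) = 0.34722 g → mol O = 0.34722 ÷ 15.999 = 0.021703 mol
Divide by the smallest (0.021703 mol): C 1.600, H 1.200, O 1.000
Multiplying each by 5 gives whole numbers: C 8.00, H 6.00, O 5.00
Empirical formula: C8H6O5
Empirical-formula mass = 182.13 g/mol; 546 ÷ 182.13 ≈ 3, so the molecular formula is C24H18O15.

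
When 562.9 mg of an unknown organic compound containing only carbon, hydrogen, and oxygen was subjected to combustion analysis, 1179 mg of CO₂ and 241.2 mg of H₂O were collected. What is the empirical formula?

mol C = 1.179 g CO₂ ÷ 44.009 g/mol = 0.026790 mol
mol H = 2 × 0.2412 g H₂O ÷ 18.015 g/mol = 0.026778 mol
mass O = 0.5629 − (0.32177 + 0.026992) = 0.21413 g → mol O = 0.21413 ÷ 15.999 = 0.013384 mol
Divide by the smallest (0.013384 mol): C 2.002, H 2.001, O 1.000

C2H2O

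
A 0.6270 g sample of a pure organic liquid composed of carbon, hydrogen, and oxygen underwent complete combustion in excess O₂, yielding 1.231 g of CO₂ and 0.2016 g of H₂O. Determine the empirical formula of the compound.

mol C = 1.231 g CO₂ ÷ 44.009 g/mol = 0.027972 mol
mol H = 2 × 0.2016 g H₂O ÷ 18.015 g/mol = 0.022381 mol
mass O = 0.6270 − (0.33597 + 0.022560) = 0.26847 g → mol O = 0.26847 ÷ 15.999 = 0.016781 mol
Divide by the smallest (0.016781 mol): C 1.667, H 1.334, O 1.000
Multiplying each by 3 gives whole numbers: C 5.00, H 4.00, O 3.00

C5H4O3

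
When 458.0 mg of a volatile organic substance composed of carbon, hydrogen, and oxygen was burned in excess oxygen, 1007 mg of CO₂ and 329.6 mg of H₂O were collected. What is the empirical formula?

C5H8O2

mol C = 1.007 g CO₂ ÷ 44.009 g/mol = 0.022882 mol
mol H = 2 × 0.3296 g H₂O ÷ 18.015 g/mol = 0.036592 mol
mass O = 0.4580 − (0.27483 + 0.036884) = 0.14628 g → mol O = 0.14628 ÷ 15.999 = 0.0091433 mol
Divide by the smallest (0.0091433 mol): C 2.503, H 4.002, O 1.000
Multiplying each by 2 gives whole numbers: C 5.01, H 8.00, O 2.00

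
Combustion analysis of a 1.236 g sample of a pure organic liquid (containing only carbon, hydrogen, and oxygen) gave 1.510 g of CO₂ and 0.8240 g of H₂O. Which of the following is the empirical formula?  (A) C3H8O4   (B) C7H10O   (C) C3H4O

mol C = 1.510 g CO₂ ÷ 44.009 g/mol = 0.034311 mol
mol H = 2 × 0.8240 g H₂O ÷ 18.015 g/mol = 0.091479 mol
mass O = 1.236 − (0.41211 + 0.092211) = 0.73168 g → mol O = 0.73168 ÷ 15.999 = 0.045733 mol
Divide by the smallest (0.034311 mol): C 1.000, H 2.666, O 1.333
Multiplying each by 3 gives whole numbers: C 3.00, H 8.00, O 4.00

(A) C3H8O4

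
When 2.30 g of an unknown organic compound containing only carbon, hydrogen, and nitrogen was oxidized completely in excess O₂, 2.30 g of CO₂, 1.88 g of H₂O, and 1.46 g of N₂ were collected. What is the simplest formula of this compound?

CH4N2

mol C = 2.30 g CO₂ ÷ 44.009 g/mol = 0.05226 mol
mol H = 2 × 1.88 g H₂O ÷ 18.015 g/mol = 0.2087 mol
mol N = 2 × 1.46 g N₂ ÷ 28.014 g/mol = 0.1042 mol
Divide by the smallest (0.05226 mol): C 1.000, H 3.994, N 1.994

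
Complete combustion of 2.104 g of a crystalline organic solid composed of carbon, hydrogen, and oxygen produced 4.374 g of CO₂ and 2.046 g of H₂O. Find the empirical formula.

C7H16O3

mol C = 4.374 g CO₂ ÷ 44.009 g/mol = 0.099389 mol
mol H = 2 × 2.046 g H₂O ÷ 18.015 g/mol = 0.22714 mol
mass O = 2.104 − (1.1938 + 0.22896) = 0.68128 g → mol O = 0.68128 ÷ 15.999 = 0.042583 mol
Divide by the smallest (0.042583 mol): C 2.334, H 5.334, O 1.000
Multiplying each by 3 gives whole numbers: C 7.00, H 16.00, O 3.00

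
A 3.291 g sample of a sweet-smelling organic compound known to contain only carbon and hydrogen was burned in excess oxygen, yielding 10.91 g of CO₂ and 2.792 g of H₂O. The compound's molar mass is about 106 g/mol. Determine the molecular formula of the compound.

mol C = 10.91 g CO₂ ÷ 44.009 g/mol = 0.24790 mol
mol H = 2 × 2.792 g H₂O ÷ 18.015 g/mol = 0.30996 mol
Divide by the smallest (0.24790 mol): C 1.000, H 1.250
Multiplying each by 4 gives whole numbers: C 4.00, H 5.00
Empirical formula: C4H5
Empirical-formula mass = 53.08 g/mol; 106 ÷ 53.08 ≈ 2, so the molecular formula is C8H10.

C8H10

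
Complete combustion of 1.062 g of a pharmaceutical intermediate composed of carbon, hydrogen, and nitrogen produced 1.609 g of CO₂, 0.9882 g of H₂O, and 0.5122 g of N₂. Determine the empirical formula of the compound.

CH3N

mol C = 1.609 g CO₂ ÷ 44.009 g/mol = 0.036561 mol
mol H = 2 × 0.9882 g H₂O ÷ 18.015 g/mol = 0.10971 mol
mol N = 2 × 0.5122 g N₂ ÷ 28.014 g/mol = 0.036567 mol
Divide by the smallest (0.036561 mol): C 1.000, H 3.001, N 1.000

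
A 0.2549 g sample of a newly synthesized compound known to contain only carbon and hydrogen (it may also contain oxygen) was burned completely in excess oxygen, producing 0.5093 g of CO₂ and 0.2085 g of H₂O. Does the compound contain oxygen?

yes

mol C = 0.5093 g CO₂ ÷ 44.009 g/mol = 0.011573 mol
mol H = 2 × 0.2085 g H₂O ÷ 18.015 g/mol = 0.023147 mol
C and H account for only 0.16233 g of the 0.2549 g sample; the remaining 0.092569 g must be oxygen.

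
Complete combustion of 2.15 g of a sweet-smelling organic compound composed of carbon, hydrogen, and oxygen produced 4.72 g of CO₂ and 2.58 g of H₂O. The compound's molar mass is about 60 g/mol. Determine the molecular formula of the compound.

mol C = 4.72 g CO₂ ÷ 44.009 g/mol = 0.1073 mol
mol H = 2 × 2.58 g H₂O ÷ 18.015 g/mol = 0.2864 mol
mass O = 2.15 − (1.288 + 0.2887) = 0.5731 g → mol O = 0.5731 ÷ 15.999 = 0.03582 mol
Divide by the smallest (0.03582 mol): C 2.994, H 7.996, O 1.000
Empirical formula: C3H8O
Empirical-formula mass = 60.10 g/mol; 60 ÷ 60.10 ≈ 1, so the molecular formula is C3H8O.

C3H8O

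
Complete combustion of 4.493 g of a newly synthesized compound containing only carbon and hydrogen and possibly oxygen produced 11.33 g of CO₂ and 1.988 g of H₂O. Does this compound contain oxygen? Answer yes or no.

yes

mol C = 11.33 g CO₂ ÷ 44.009 g/mol = 0.25745 mol
mol H = 2 × 1.988 g H₂O ÷ 18.015 g/mol = 0.22070 mol
C and H account for only 3.3147 g of the 4.493 g sample; the remaining 1.1783 g must be oxygen.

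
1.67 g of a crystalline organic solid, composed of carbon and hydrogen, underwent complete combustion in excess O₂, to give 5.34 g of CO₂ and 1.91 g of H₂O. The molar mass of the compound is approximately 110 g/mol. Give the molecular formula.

C8H14

mol C = 5.34 g CO₂ ÷ 44.009 g/mol = 0.1213 mol
mol H = 2 × 1.91 g H₂O ÷ 18.015 g/mol = 0.2120 mol
Divide by the smallest (0.1213 mol): C 1.000, H 1.748
Multiplying each by 4 gives whole numbers: C 4.00, H 6.99
Empirical formula: C4H7
Empirical-formula mass = 55.10 g/mol; 110 ÷ 55.10 ≈ 2, so the molecular formula is C8H14.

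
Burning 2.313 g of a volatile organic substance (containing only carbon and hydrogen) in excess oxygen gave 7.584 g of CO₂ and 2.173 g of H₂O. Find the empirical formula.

C5H7

mol C = 7.584 g CO₂ ÷ 44.009 g/mol = 0.17233 mol
mol H = 2 × 2.173 g H₂O ÷ 18.015 g/mol = 0.24124 mol
Divide by the smallest (0.17233 mol): C 1.000, H 1.400
Multiplying each by 5 gives whole numbers: C 5.00, H 7.00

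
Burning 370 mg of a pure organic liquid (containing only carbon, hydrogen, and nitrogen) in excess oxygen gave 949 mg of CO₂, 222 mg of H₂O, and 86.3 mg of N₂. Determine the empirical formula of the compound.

mol C = 0.949 g CO₂ ÷ 44.009 g/mol = 0.02156 mol
mol H = 2 × 0.222 g H₂O ÷ 18.015 g/mol = 0.02465 mol
mol N = 2 × 0.0863 g N₂ ÷ 28.014 g/mol = 0.006161 mol
Divide by the smallest (0.006161 mol): C 3.500, H 4.000, N 1.000
Multiplying each by 2 gives whole numbers: C 7.00, H 8.00, N 2.00

C7H8N2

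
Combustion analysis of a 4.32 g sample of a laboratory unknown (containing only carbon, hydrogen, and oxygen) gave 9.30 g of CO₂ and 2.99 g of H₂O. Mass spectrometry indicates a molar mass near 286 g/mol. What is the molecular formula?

C14H22O6

mol C = 9.30 g CO₂ ÷ 44.009 g/mol = 0.2113 mol
mol H = 2 × 2.99 g H₂O ÷ 18.015 g/mol = 0.3319 mol
mass O = 4.32 − (2.538 + 0.3346) = 1.447 g → mol O = 1.447 ÷ 15.999 = 0.09046 mol
Divide by the smallest (0.09046 mol): C 2.336, H 3.670, O 1.000
Multiplying each by 3 gives whole numbers: C 7.01, H 11.01, O 3.00
Empirical formula: C7H11O3
Empirical-formula mass = 143.16 g/mol; 286 ÷ 143.16 ≈ 2, so the molecular formula is C14H22O6.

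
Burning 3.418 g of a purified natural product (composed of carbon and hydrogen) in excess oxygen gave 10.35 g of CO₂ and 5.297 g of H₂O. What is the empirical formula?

mol C = 10.35 g CO₂ ÷ 44.009 g/mol = 0.23518 mol
mol H = 2 × 5.297 g H₂O ÷ 18.015 g/mol = 0.58807 mol
Divide by the smallest (0.23518 mol): C 1.000, H 2.500
Multiplying each by 2 gives whole numbers: C 2.00, H 5.00

C2H5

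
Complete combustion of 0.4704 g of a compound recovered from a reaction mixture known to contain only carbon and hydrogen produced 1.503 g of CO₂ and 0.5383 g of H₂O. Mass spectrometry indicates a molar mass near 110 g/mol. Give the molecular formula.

C8H14

mol C = 1.503 g CO₂ ÷ 44.009 g/mol = 0.034152 mol
mol H = 2 × 0.5383 g H₂O ÷ 18.015 g/mol = 0.059761 mol
Divide by the smallest (0.034152 mol): C 1.000, H 1.750
Multiplying each by 4 gives whole numbers: C 4.00, H 7.00
Empirical formula: C4H7
Empirical-formula mass = 55.10 g/mol; 110 ÷ 55.10 ≈ 2, so the molecular formula is C8H14.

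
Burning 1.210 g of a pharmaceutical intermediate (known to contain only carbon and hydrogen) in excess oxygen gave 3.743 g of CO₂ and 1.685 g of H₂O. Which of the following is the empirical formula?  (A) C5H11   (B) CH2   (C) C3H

mol C = 3.743 g CO₂ ÷ 44.009 g/mol = 0.085051 mol
mol H = 2 × 1.685 g H₂O ÷ 18.015 g/mol = 0.18707 mol
Divide by the smallest (0.085051 mol): C 1.000, H 2.199
Multiplying each by 5 gives whole numbers: C 5.00, H 11.00

(A) C5H11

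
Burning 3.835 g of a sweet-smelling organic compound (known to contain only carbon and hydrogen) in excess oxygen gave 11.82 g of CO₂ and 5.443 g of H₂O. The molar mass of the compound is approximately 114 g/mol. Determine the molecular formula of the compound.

mol C = 11.82 g CO₂ ÷ 44.009 g/mol = 0.26858 mol
mol H = 2 × 5.443 g H₂O ÷ 18.015 g/mol = 0.60427 mol
Divide by the smallest (0.26858 mol): C 1.000, H 2.250
Multiplying each by 4 gives whole numbers: C 4.00, H 9.00
Empirical formula: C4H9
Empirical-formula mass = 57.12 g/mol; 114 ÷ 57.12 ≈ 2, so the molecular formula is C8H18.

C8H18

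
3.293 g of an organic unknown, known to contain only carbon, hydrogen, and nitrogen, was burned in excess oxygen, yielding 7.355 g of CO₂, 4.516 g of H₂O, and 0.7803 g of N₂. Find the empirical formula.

mol C = 7.355 g CO₂ ÷ 44.009 g/mol = 0.16712 mol
mol H = 2 × 4.516 g H₂O ÷ 18.015 g/mol = 0.50136 mol
mol N = 2 × 0.7803 g N₂ ÷ 28.014 g/mol = 0.055708 mol
Divide by the smallest (0.055708 mol): C 3.000, H 9.000, N 1.000

C3H9N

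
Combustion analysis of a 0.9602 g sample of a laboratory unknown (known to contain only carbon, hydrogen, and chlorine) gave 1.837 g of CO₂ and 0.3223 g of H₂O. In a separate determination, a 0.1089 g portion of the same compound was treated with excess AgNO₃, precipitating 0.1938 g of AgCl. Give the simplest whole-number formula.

mol C = 1.837 g CO₂ ÷ 44.009 g/mol = 0.041741 mol
mol H = 2 × 0.3223 g H₂O ÷ 18.015 g/mol = 0.035781 mol
From the AgCl data: mol Cl per gram of compound = (0.1938 ÷ 143.318) ÷ 0.1089 = 0.012417 mol/g, so in the 0.9602 g combustion sample mol Cl = 0.011923 mol
Divide by the smallest (0.011923 mol): C 3.501, H 3.001, Cl 1.000
Multiplying each by 2 gives whole numbers: C 7.00, H 6.00, Cl 2.00

C7H6Cl2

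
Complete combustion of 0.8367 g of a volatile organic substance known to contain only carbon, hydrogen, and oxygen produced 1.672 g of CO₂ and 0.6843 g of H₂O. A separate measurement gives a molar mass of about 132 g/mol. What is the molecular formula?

C6H12O3

mol C = 1.672 g CO₂ ÷ 44.009 g/mol = 0.037992 mol
mol H = 2 × 0.6843 g H₂O ÷ 18.015 g/mol = 0.075970 mol
mass O = 0.8367 − (0.45632 + 0.076578) = 0.30380 g → mol O = 0.30380 ÷ 15.999 = 0.018989 mol
Divide by the smallest (0.018989 mol): C 2.001, H 4.001, O 1.000
Empirical formula: C2H4O
Empirical-formula mass = 44.05 g/mol; 132 ÷ 44.05 ≈ 3, so the molecular formula is C6H12O3.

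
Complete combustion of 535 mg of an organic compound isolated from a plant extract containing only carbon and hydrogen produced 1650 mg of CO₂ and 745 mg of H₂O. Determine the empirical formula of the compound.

C5H11

mol C = 1.65 g CO₂ ÷ 44.009 g/mol = 0.03749 mol
mol H = 2 × 0.745 g H₂O ÷ 18.015 g/mol = 0.08271 mol
Divide by the smallest (0.03749 mol): C 1.000, H 2.206
Multiplying each by 5 gives whole numbers: C 5.00, H 11.03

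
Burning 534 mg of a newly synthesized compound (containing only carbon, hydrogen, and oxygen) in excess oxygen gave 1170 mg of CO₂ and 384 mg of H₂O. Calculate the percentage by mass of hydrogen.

8.0%

mol C = 1.17 g CO₂ ÷ 44.009 g/mol = 0.02659 mol
mol H = 2 × 0.384 g H₂O ÷ 18.015 g/mol = 0.04263 mol
mass O = 0.534 − (0.3193 + 0.04297) = 0.1717 g → mol O = 0.1717 ÷ 15.999 = 0.01073 mol
mass % H = 0.04297 g ÷ 0.534 g × 100%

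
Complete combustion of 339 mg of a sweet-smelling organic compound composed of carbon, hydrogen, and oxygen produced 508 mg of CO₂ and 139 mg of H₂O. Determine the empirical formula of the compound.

C3H4O3

mol C = 0.508 g CO₂ ÷ 44.009 g/mol = 0.01154 mol
mol H = 2 × 0.139 g H₂O ÷ 18.015 g/mol = 0.01543 mol
mass O = 0.339 − (0.1386 + 0.01556) = 0.1848 g → mol O = 0.1848 ÷ 15.999 = 0.01155 mol
Divide by the smallest (0.01154 mol): C 1.000, H 1.337, O 1.001
Multiplying each by 3 gives whole numbers: C 3.00, H 4.01, O 3.00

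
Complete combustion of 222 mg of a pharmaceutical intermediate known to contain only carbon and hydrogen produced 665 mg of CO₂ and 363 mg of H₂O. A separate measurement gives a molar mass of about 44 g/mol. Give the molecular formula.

C3H8

mol C = 0.665 g CO₂ ÷ 44.009 g/mol = 0.01511 mol
mol H = 2 × 0.363 g H₂O ÷ 18.015 g/mol = 0.04030 mol
Divide by the smallest (0.01511 mol): C 1.000, H 2.667
Multiplying each by 3 gives whole numbers: C 3.00, H 8.00
Empirical formula: C3H8
Empirical-formula mass = 44.10 g/mol; 44 ÷ 44.10 ≈ 1, so the molecular formula is C3H8.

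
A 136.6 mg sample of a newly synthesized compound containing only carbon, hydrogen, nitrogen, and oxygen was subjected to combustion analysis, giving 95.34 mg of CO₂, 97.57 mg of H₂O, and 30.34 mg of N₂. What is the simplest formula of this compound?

CH5NO2

mol C = 0.09534 g CO₂ ÷ 44.009 g/mol = 0.0021664 mol
mol H = 2 × 0.09757 g H₂O ÷ 18.015 g/mol = 0.010832 mol
mol N = 2 × 0.03034 g N₂ ÷ 28.014 g/mol = 0.0021661 mol
mass O = 0.1366 − (0.026020 + 0.010919 + 0.030340) = 0.069321 g → mol O = 0.069321 ÷ 15.999 = 0.0043328 mol
Divide by the smallest (0.0021661 mol): C 1.000, H 5.001, N 1.000, O 2.000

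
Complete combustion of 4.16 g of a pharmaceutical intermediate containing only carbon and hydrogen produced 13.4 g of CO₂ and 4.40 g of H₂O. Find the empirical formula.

C5H8

mol C = 13.4 g CO₂ ÷ 44.009 g/mol = 0.3045 mol
mol H = 2 × 4.40 g H₂O ÷ 18.015 g/mol = 0.4885 mol
Divide by the smallest (0.3045 mol): C 1.000, H 1.604
Multiplying each by 5 gives whole numbers: C 5.00, H 8.02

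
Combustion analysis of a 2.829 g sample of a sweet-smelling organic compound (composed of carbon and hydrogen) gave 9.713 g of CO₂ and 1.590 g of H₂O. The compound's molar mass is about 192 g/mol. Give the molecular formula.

mol C = 9.713 g CO₂ ÷ 44.009 g/mol = 0.22070 mol
mol H = 2 × 1.590 g H₂O ÷ 18.015 g/mol = 0.17652 mol
Divide by the smallest (0.17652 mol): C 1.250, H 1.000
Multiplying each by 4 gives whole numbers: C 5.00, H 4.00
Empirical formula: C5H4
Empirical-formula mass = 64.09 g/mol; 192 ÷ 64.09 ≈ 3, so the molecular formula is C15H12.

C15H12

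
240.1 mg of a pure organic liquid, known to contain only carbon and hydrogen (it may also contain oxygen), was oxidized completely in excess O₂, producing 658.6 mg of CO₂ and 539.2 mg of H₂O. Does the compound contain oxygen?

no

mol C = 0.6586 g CO₂ ÷ 44.009 g/mol = 0.014965 mol
mol H = 2 × 0.5392 g H₂O ÷ 18.015 g/mol = 0.059861 mol
C and H together account for 0.24009 g — essentially the entire 0.2401 g sample — so the compound contains no oxygen.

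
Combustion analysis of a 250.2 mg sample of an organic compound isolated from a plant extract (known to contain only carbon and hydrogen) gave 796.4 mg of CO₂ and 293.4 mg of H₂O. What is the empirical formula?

mol C = 0.7964 g CO₂ ÷ 44.009 g/mol = 0.018096 mol
mol H = 2 × 0.2934 g H₂O ÷ 18.015 g/mol = 0.032573 mol
Divide by the smallest (0.018096 mol): C 1.000, H 1.800
Multiplying each by 5 gives whole numbers: C 5.00, H 9.00

C5H9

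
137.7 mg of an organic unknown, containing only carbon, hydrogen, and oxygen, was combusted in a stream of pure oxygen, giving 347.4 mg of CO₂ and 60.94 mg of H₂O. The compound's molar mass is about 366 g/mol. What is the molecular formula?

C21H18O6

mol C = 0.3474 g CO₂ ÷ 44.009 g/mol = 0.0078938 mol
mol H = 2 × 0.06094 g H₂O ÷ 18.015 g/mol = 0.0067655 mol
mass O = 0.1377 − (0.094813 + 0.0068196) = 0.036067 g → mol O = 0.036067 ÷ 15.999 = 0.0022544 mol
Divide by the smallest (0.0022544 mol): C 3.502, H 3.001, O 1.000
Multiplying each by 2 gives whole numbers: C 7.00, H 6.00, O 2.00
Empirical formula: C7H6O2
Empirical-formula mass = 122.12 g/mol; 366 ÷ 122.12 ≈ 3, so the molecular formula is C21H18O6.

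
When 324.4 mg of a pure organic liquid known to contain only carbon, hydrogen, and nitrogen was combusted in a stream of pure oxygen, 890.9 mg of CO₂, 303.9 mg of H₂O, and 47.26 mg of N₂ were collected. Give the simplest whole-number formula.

mol C = 0.8909 g CO₂ ÷ 44.009 g/mol = 0.020244 mol
mol H = 2 × 0.3039 g H₂O ÷ 18.015 g/mol = 0.033739 mol
mol N = 2 × 0.04726 g N₂ ÷ 28.014 g/mol = 0.0033740 mol
Divide by the smallest (0.0033740 mol): C 6.000, H 9.999, N 1.000

C6H10N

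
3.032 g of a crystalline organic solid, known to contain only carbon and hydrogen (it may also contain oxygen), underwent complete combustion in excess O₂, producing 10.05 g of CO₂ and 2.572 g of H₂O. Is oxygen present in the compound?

mol C = 10.05 g CO₂ ÷ 44.009 g/mol = 0.22836 mol
mol H = 2 × 2.572 g H₂O ÷ 18.015 g/mol = 0.28554 mol
C and H together account for 3.0307 g — essentially the entire 3.032 g sample — so the compound contains no oxygen.

no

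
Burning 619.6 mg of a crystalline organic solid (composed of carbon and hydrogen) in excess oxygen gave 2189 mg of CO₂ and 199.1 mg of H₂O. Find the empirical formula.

C9H4

mol C = 2.189 g CO₂ ÷ 44.009 g/mol = 0.049740 mol
mol H = 2 × 0.1991 g H₂O ÷ 18.015 g/mol = 0.022104 mol
Divide by the smallest (0.022104 mol): C 2.250, H 1.000
Multiplying each by 4 gives whole numbers: C 9.00, H 4.00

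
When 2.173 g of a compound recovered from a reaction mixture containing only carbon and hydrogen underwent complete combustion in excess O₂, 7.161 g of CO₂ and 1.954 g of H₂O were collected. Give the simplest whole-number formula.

mol C = 7.161 g CO₂ ÷ 44.009 g/mol = 0.16272 mol
mol H = 2 × 1.954 g H₂O ÷ 18.015 g/mol = 0.21693 mol
Divide by the smallest (0.16272 mol): C 1.000, H 1.333
Multiplying each by 3 gives whole numbers: C 3.00, H 4.00

C3H4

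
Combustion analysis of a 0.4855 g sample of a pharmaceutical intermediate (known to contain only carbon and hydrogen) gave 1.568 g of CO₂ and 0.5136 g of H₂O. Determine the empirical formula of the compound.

mol C = 1.568 g CO₂ ÷ 44.009 g/mol = 0.035629 mol
mol H = 2 × 0.5136 g H₂O ÷ 18.015 g/mol = 0.057019 mol
Divide by the smallest (0.035629 mol): C 1.000, H 1.600
Multiplying each by 5 gives whole numbers: C 5.00, H 8.00

C5H8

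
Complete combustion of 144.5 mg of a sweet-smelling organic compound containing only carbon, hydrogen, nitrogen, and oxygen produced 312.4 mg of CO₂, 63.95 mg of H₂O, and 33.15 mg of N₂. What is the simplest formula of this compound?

C6H6N2O

mol C = 0.3124 g CO₂ ÷ 44.009 g/mol = 0.0070985 mol
mol H = 2 × 0.06395 g H₂O ÷ 18.015 g/mol = 0.0070996 mol
mol N = 2 × 0.03315 g N₂ ÷ 28.014 g/mol = 0.0023667 mol
mass O = 0.1445 − (0.085261 + 0.0071564 + 0.033150) = 0.018933 g → mol O = 0.018933 ÷ 15.999 = 0.0011834 mol
Divide by the smallest (0.0011834 mol): C 5.999, H 5.999, N 2.000, O 1.000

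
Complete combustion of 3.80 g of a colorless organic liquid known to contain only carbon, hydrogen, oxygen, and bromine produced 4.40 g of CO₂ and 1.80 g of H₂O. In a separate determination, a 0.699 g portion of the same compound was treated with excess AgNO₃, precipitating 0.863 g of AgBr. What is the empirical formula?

mol C = 4.40 g CO₂ ÷ 44.009 g/mol = 0.09998 mol
mol H = 2 × 1.80 g H₂O ÷ 18.015 g/mol = 0.1998 mol
From the AgBr data: mol Br per gram of compound = (0.863 ÷ 187.772) ÷ 0.699 = 0.006575 mol/g, so in the 3.80 g combustion sample mol Br = 0.02499 mol
mass O = 3.80 − (1.201 + 0.2014 + 1.996) = 0.4013 g → mol O = 0.4013 ÷ 15.999 = 0.02508 mol
Divide by the smallest (0.02499 mol): C 4.002, H 7.998, Br 1.000, O 1.004

C4H8BrO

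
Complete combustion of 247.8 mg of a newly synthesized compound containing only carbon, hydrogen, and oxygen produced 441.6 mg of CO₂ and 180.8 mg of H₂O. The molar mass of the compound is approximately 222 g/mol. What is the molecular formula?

C9H18O6

mol C = 0.4416 g CO₂ ÷ 44.009 g/mol = 0.010034 mol
mol H = 2 × 0.1808 g H₂O ÷ 18.015 g/mol = 0.020072 mol
mass O = 0.2478 − (0.12052 + 0.020233) = 0.10705 g → mol O = 0.10705 ÷ 15.999 = 0.0066907 mol
Divide by the smallest (0.0066907 mol): C 1.500, H 3.000, O 1.000
Multiplying each by 2 gives whole numbers: C 3.00, H 6.00, O 2.00
Empirical formula: C3H6O2
Empirical-formula mass = 74.08 g/mol; 222 ÷ 74.08 ≈ 3, so the molecular formula is C9H18O6.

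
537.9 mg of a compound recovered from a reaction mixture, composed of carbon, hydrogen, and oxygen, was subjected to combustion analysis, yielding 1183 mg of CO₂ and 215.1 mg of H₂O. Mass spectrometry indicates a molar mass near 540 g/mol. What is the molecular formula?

C27H24O12

mol C = 1.183 g CO₂ ÷ 44.009 g/mol = 0.026881 mol
mol H = 2 × 0.2151 g H₂O ÷ 18.015 g/mol = 0.023880 mol
mass O = 0.5379 − (0.32287 + 0.024071) = 0.19096 g → mol O = 0.19096 ÷ 15.999 = 0.011936 mol
Divide by the smallest (0.011936 mol): C 2.252, H 2.001, O 1.000
Multiplying each by 4 gives whole numbers: C 9.01, H 8.00, O 4.00
Empirical formula: C9H8O4
Empirical-formula mass = 180.16 g/mol; 540 ÷ 180.16 ≈ 3, so the molecular formula is C27H24O12.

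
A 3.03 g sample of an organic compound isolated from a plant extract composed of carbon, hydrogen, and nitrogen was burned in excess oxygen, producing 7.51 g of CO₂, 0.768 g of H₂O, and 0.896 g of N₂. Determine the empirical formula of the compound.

mol C = 7.51 g CO₂ ÷ 44.009 g/mol = 0.1706 mol
mol H = 2 × 0.768 g H₂O ÷ 18.015 g/mol = 0.08526 mol
mol N = 2 × 0.896 g N₂ ÷ 28.014 g/mol = 0.06397 mol
Divide by the smallest (0.06397 mol): C 2.668, H 1.333, N 1.000
Multiplying each by 3 gives whole numbers: C 8.00, H 4.00, N 3.00

C8H4N3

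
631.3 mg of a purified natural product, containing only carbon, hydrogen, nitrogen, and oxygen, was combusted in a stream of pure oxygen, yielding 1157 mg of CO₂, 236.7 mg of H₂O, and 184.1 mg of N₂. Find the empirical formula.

C4H4N2O

mol C = 1.157 g CO₂ ÷ 44.009 g/mol = 0.026290 mol
mol H = 2 × 0.2367 g H₂O ÷ 18.015 g/mol = 0.026278 mol
mol N = 2 × 0.1841 g N₂ ÷ 28.014 g/mol = 0.013143 mol
mass O = 0.6313 − (0.31577 + 0.026488 + 0.18410) = 0.10494 g → mol O = 0.10494 ÷ 15.999 = 0.0065593 mol
Divide by the smallest (0.0065593 mol): C 4.008, H 4.006, N 2.004, O 1.000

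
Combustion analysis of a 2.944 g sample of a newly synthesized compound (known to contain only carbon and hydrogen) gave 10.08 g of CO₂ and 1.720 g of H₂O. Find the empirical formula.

C6H5

mol C = 10.08 g CO₂ ÷ 44.009 g/mol = 0.22904 mol
mol H = 2 × 1.720 g H₂O ÷ 18.015 g/mol = 0.19095 mol
Divide by the smallest (0.19095 mol): C 1.199, H 1.000
Multiplying each by 5 gives whole numbers: C 6.00, H 5.00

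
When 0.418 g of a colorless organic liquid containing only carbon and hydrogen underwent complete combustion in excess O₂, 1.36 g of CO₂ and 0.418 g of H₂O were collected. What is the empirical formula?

C2H3

mol C = 1.36 g CO₂ ÷ 44.009 g/mol = 0.03090 mol
mol H = 2 × 0.418 g H₂O ÷ 18.015 g/mol = 0.04641 mol
Divide by the smallest (0.03090 mol): C 1.000, H 1.502
Multiplying each by 2 gives whole numbers: C 2.00, H 3.00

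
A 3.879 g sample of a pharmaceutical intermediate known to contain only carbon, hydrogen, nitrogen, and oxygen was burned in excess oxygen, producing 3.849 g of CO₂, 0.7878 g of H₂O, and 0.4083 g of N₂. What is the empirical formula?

mol C = 3.849 g CO₂ ÷ 44.009 g/mol = 0.087459 mol
mol H = 2 × 0.7878 g H₂O ÷ 18.015 g/mol = 0.087460 mol
mol N = 2 × 0.4083 g N₂ ÷ 28.014 g/mol = 0.029150 mol
mass O = 3.879 − (1.0505 + 0.088160 + 0.40830) = 2.3321 g → mol O = 2.3321 ÷ 15.999 = 0.14576 mol
Divide by the smallest (0.029150 mol): C 3.000, H 3.000, N 1.000, O 5.001

C3H3NO5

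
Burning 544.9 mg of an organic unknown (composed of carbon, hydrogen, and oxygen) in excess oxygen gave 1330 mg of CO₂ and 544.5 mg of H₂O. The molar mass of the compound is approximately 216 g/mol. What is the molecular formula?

C12H24O3

mol C = 1.330 g CO₂ ÷ 44.009 g/mol = 0.030221 mol
mol H = 2 × 0.5445 g H₂O ÷ 18.015 g/mol = 0.060450 mol
mass O = 0.5449 − (0.36299 + 0.060933) = 0.12098 g → mol O = 0.12098 ÷ 15.999 = 0.0075618 mol
Divide by the smallest (0.0075618 mol): C 3.997, H 7.994, O 1.000
Empirical formula: C4H8O
Empirical-formula mass = 72.11 g/mol; 216 ÷ 72.11 ≈ 3, so the molecular formula is C12H24O3.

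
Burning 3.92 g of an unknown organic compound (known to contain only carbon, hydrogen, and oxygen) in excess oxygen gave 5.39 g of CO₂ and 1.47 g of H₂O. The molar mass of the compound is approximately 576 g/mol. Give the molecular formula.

C18H24O21

mol C = 5.39 g CO₂ ÷ 44.009 g/mol = 0.1225 mol
mol H = 2 × 1.47 g H₂O ÷ 18.015 g/mol = 0.1632 mol
mass O = 3.92 − (1.471 + 0.1645) = 2.284 g → mol O = 2.284 ÷ 15.999 = 0.1428 mol
Divide by the smallest (0.1225 mol): C 1.000, H 1.332, O 1.166
Multiplying each by 6 gives whole numbers: C 6.00, H 7.99, O 7.00
Empirical formula: C6H8O7
Empirical-formula mass = 192.12 g/mol; 576 ÷ 192.12 ≈ 3, so the molecular formula is C18H24O21.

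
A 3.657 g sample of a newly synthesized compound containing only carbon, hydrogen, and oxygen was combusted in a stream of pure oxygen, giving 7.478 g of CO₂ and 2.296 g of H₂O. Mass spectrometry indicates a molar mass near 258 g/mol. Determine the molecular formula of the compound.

C12H18O6

mol C = 7.478 g CO₂ ÷ 44.009 g/mol = 0.16992 mol
mol H = 2 × 2.296 g H₂O ÷ 18.015 g/mol = 0.25490 mol
mass O = 3.657 − (2.0409 + 0.25694) = 1.3592 g → mol O = 1.3592 ÷ 15.999 = 0.084953 mol
Divide by the smallest (0.084953 mol): C 2.000, H 3.000, O 1.000
Empirical formula: C2H3O
Empirical-formula mass = 43.05 g/mol; 258 ÷ 43.05 ≈ 6, so the molecular formula is C12H18O6.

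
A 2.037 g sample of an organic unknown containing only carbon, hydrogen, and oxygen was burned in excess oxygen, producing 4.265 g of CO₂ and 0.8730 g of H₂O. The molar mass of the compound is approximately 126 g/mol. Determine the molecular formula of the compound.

C6H6O3

mol C = 4.265 g CO₂ ÷ 44.009 g/mol = 0.096912 mol
mol H = 2 × 0.8730 g H₂O ÷ 18.015 g/mol = 0.096919 mol
mass O = 2.037 − (1.1640 + 0.097695) = 0.77530 g → mol O = 0.77530 ÷ 15.999 = 0.048459 mol
Divide by the smallest (0.048459 mol): C 2.000, H 2.000, O 1.000
Empirical formula: C2H2O
Empirical-formula mass = 42.04 g/mol; 126 ÷ 42.04 ≈ 3, so the molecular formula is C6H6O3.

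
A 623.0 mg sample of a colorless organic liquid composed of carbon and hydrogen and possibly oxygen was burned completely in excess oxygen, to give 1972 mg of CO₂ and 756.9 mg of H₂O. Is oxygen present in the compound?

no

mol C = 1.972 g CO₂ ÷ 44.009 g/mol = 0.044809 mol
mol H = 2 × 0.7569 g H₂O ÷ 18.015 g/mol = 0.084030 mol
C and H together account for 0.62290 g — essentially the entire 0.6230 g sample — so the compound contains no oxygen.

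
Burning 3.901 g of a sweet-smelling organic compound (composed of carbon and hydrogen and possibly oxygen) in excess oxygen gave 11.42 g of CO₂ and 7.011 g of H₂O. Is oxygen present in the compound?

no

mol C = 11.42 g CO₂ ÷ 44.009 g/mol = 0.25949 mol
mol H = 2 × 7.011 g H₂O ÷ 18.015 g/mol = 0.77835 mol
C and H together account for 3.9013 g — essentially the entire 3.901 g sample — so the compound contains no oxygen.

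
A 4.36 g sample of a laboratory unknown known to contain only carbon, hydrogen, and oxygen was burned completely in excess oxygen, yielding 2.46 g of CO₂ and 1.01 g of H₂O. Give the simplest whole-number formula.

mol C = 2.46 g CO₂ ÷ 44.009 g/mol = 0.05590 mol
mol H = 2 × 1.01 g H₂O ÷ 18.015 g/mol = 0.1121 mol
mass O = 4.36 − (0.6714 + 0.1130) = 3.576 g → mol O = 3.576 ÷ 15.999 = 0.2235 mol
Divide by the smallest (0.05590 mol): C 1.000, H 2.006, O 3.998

CH2O4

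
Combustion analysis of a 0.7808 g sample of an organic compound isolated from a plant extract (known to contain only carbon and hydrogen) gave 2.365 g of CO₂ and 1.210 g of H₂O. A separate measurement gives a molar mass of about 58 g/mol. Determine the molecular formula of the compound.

mol C = 2.365 g CO₂ ÷ 44.009 g/mol = 0.053739 mol
mol H = 2 × 1.210 g H₂O ÷ 18.015 g/mol = 0.13433 mol
Divide by the smallest (0.053739 mol): C 1.000, H 2.500
Multiplying each by 2 gives whole numbers: C 2.00, H 5.00
Empirical formula: C2H5
Empirical-formula mass = 29.06 g/mol; 58 ÷ 29.06 ≈ 2, so the molecular formula is C4H10.

C4H10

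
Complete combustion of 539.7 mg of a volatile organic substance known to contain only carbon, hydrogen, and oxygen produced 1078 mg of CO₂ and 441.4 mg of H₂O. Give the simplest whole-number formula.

mol C = 1.078 g CO₂ ÷ 44.009 g/mol = 0.024495 mol
mol H = 2 × 0.4414 g H₂O ÷ 18.015 g/mol = 0.049004 mol
mass O = 0.5397 − (0.29421 + 0.049396) = 0.19610 g → mol O = 0.19610 ÷ 15.999 = 0.012257 mol
Divide by the smallest (0.012257 mol): C 1.998, H 3.998, O 1.000

C2H4O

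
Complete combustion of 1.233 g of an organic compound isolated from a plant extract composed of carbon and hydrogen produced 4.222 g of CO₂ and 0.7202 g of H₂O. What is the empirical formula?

mol C = 4.222 g CO₂ ÷ 44.009 g/mol = 0.095935 mol
mol H = 2 × 0.7202 g H₂O ÷ 18.015 g/mol = 0.079956 mol
Divide by the smallest (0.079956 mol): C 1.200, H 1.000
Multiplying each by 5 gives whole numbers: C 6.00, H 5.00

C6H5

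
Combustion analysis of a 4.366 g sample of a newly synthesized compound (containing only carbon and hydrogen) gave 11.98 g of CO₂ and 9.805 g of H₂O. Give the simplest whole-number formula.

CH4

mol C = 11.98 g CO₂ ÷ 44.009 g/mol = 0.27222 mol
mol H = 2 × 9.805 g H₂O ÷ 18.015 g/mol = 1.0885 mol
Divide by the smallest (0.27222 mol): C 1.000, H 3.999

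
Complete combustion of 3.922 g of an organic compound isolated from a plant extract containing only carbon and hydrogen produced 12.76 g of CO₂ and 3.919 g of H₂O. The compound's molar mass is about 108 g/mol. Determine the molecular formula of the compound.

C8H12

mol C = 12.76 g CO₂ ÷ 44.009 g/mol = 0.28994 mol
mol H = 2 × 3.919 g H₂O ÷ 18.015 g/mol = 0.43508 mol
Divide by the smallest (0.28994 mol): C 1.000, H 1.501
Multiplying each by 2 gives whole numbers: C 2.00, H 3.00
Empirical formula: C2H3
Empirical-formula mass = 27.05 g/mol; 108 ÷ 27.05 ≈ 4, so the molecular formula is C8H12.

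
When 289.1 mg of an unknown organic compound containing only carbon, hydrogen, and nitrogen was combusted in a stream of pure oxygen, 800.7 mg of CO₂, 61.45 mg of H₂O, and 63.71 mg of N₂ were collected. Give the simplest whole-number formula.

mol C = 0.8007 g CO₂ ÷ 44.009 g/mol = 0.018194 mol
mol H = 2 × 0.06145 g H₂O ÷ 18.015 g/mol = 0.0068221 mol
mol N = 2 × 0.06371 g N₂ ÷ 28.014 g/mol = 0.0045484 mol
Divide by the smallest (0.0045484 mol): C 4.000, H 1.500, N 1.000
Multiplying each by 2 gives whole numbers: C 8.00, H 3.00, N 2.00

C8H3N2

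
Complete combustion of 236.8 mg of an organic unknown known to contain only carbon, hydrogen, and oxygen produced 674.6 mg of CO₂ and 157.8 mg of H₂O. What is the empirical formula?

C7H8O

mol C = 0.6746 g CO₂ ÷ 44.009 g/mol = 0.015329 mol
mol H = 2 × 0.1578 g H₂O ÷ 18.015 g/mol = 0.017519 mol
mass O = 0.2368 − (0.18411 + 0.017659) = 0.035028 g → mol O = 0.035028 ÷ 15.999 = 0.0021894 mol
Divide by the smallest (0.0021894 mol): C 7.001, H 8.002, O 1.000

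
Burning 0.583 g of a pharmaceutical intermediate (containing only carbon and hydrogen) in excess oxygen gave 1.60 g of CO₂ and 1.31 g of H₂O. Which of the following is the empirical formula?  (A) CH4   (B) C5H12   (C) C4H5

mol C = 1.60 g CO₂ ÷ 44.009 g/mol = 0.03636 mol
mol H = 2 × 1.31 g H₂O ÷ 18.015 g/mol = 0.1454 mol
Divide by the smallest (0.03636 mol): C 1.000, H 4.000

(A) CH4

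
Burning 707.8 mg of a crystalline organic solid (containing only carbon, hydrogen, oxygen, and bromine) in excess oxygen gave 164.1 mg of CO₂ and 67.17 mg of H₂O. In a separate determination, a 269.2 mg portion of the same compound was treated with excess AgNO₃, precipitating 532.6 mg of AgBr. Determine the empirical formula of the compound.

CH2Br2O

mol C = 0.1641 g CO₂ ÷ 44.009 g/mol = 0.0037288 mol
mol H = 2 × 0.06717 g H₂O ÷ 18.015 g/mol = 0.0074571 mol
From the AgBr data: mol Br per gram of compound = (0.5326 ÷ 187.772) ÷ 0.2692 = 0.010536 mol/g, so in the 0.7078 g combustion sample mol Br = 0.0074577 mol
mass O = 0.7078 − (0.044786 + 0.0075168 + 0.59590) = 0.059595 g → mol O = 0.059595 ÷ 15.999 = 0.0037250 mol
Divide by the smallest (0.0037250 mol): C 1.001, H 2.002, Br 2.002, O 1.000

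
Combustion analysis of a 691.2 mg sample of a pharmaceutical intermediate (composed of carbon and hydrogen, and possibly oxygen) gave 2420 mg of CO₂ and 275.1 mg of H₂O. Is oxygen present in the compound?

mol C = 2.420 g CO₂ ÷ 44.009 g/mol = 0.054989 mol
mol H = 2 × 0.2751 g H₂O ÷ 18.015 g/mol = 0.030541 mol
C and H together account for 0.69126 g — essentially the entire 0.6912 g sample — so the compound contains no oxygen.

no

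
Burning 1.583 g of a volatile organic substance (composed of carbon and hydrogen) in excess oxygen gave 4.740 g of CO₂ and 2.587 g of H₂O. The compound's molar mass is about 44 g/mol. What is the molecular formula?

mol C = 4.740 g CO₂ ÷ 44.009 g/mol = 0.10771 mol
mol H = 2 × 2.587 g H₂O ÷ 18.015 g/mol = 0.28721 mol
Divide by the smallest (0.10771 mol): C 1.000, H 2.667
Multiplying each by 3 gives whole numbers: C 3.00, H 8.00
Empirical formula: C3H8
Empirical-formula mass = 44.10 g/mol; 44 ÷ 44.10 ≈ 1, so the molecular formula is C3H8.

C3H8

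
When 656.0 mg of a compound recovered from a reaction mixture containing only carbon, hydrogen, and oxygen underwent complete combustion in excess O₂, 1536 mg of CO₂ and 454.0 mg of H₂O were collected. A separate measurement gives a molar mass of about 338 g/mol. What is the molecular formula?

mol C = 1.536 g CO₂ ÷ 44.009 g/mol = 0.034902 mol
mol H = 2 × 0.4540 g H₂O ÷ 18.015 g/mol = 0.050402 mol
mass O = 0.6560 − (0.41921 + 0.050806) = 0.18599 g → mol O = 0.18599 ÷ 15.999 = 0.011625 mol
Divide by the smallest (0.011625 mol): C 3.002, H 4.336, O 1.000
Multiplying each by 3 gives whole numbers: C 9.01, H 13.01, O 3.00
Empirical formula: C9H13O3
Empirical-formula mass = 169.20 g/mol; 338 ÷ 169.20 ≈ 2, so the molecular formula is C18H26O6.

C18H26O6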